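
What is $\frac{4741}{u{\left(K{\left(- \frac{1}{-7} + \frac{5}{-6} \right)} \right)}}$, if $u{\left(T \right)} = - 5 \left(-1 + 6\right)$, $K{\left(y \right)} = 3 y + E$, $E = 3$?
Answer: $- \frac{4741}{25} \approx -189.64$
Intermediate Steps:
$K{\left(y \right)} = 3 + 3 y$ ($K{\left(y \right)} = 3 y + 3 = 3 + 3 y$)
$u{\left(T \right)} = -25$ ($u{\left(T \right)} = \left(-5\right) 5 = -25$)
$\frac{4741}{u{\left(K{\left(- \frac{1}{-7} + \frac{5}{-6} \right)} \right)}} = \frac{4741}{-25} = 4741 \left(- \frac{1}{25}\right) = - \frac{4741}{25}$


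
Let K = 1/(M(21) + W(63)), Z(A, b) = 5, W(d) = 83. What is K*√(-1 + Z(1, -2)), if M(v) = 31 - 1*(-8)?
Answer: 1/61 ≈ 0.016393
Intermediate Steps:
M(v) = 39 (M(v) = 31 + 8 = 39)
K = 1/122 (K = 1/(39 + 83) = 1/122 ≈ 0.0081967)
K*√(-1 + Z(1, -2)) = √(-1 + 5)/122 = √4/122 = (1/122)*2 = 1/61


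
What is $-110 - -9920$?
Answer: $9810$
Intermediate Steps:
$-110 - -9920 = -110 + 9920 = 9810$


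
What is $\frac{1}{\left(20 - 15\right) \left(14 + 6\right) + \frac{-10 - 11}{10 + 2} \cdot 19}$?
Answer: $\frac{4}{267} \approx 0.014981$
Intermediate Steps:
$\frac{1}{\left(20 - 15\right) \left(14 + 6\right) + \frac{-10 - 11}{10 + 2} \cdot 19} = \frac{1}{5 \cdot 20 + - \frac{21}{12} \cdot 19} = \frac{1}{100 + \left(-21\right) \frac{1}{12} \cdot 19} = \frac{1}{100 - \frac{133}{4}} = \frac{1}{\frac{267}{4}} = \frac{4}{267}$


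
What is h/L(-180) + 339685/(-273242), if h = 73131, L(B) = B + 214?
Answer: 4992727853/2322557 ≈ 2149.7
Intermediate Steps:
L(B) = 214 + B
h/L(-180) + 339685/(-273242) = 73131/(214 - 180) + 339685/(-273242) = 73131/34 + 339685*(-1/273242) = 73131*(1/34) - 339685/273242 = 73131/34 - 339685/273242 = 4992727853/2322557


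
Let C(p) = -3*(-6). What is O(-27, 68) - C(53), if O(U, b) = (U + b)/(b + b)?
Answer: -2407/136 ≈ -17.699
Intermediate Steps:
O(U, b) = (U + b)/(2*b) (O(U, b) = (U + b)/((2*b)) = (U + b)*(1/(2*b)) = (U + b)/(2*b))
C(p) = 18
O(-27, 68) - C(53) = (1/2)*(-27 + 68)/68 - 1*18 = (1/2)*(1/68)*41 - 18 = 41/136 - 18 = -2407/136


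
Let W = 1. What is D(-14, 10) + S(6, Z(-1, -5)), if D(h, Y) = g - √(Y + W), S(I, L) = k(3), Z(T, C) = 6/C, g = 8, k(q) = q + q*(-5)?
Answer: -4 - √11 ≈ -7.3166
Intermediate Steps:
k(q) = -4*q (k(q) = q - 5*q = -4*q)
S(I, L) = -12 (S(I, L) = -4*3 = -12)
D(h, Y) = 8 - √(1 + Y) (D(h, Y) = 8 - √(Y + 1) = 8 - √(1 + Y))
D(-14, 10) + S(6, Z(-1, -5)) = (8 - √(1 + 10)) - 12 = (8 - √11) - 12 = -4 - √11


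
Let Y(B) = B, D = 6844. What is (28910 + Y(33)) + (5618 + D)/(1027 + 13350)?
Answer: 416125973/14377 ≈ 28944.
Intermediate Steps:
(28910 + Y(33)) + (5618 + D)/(1027 + 13350) = (28910 + 33) + (5618 + 6844)/(1027 + 13350) = 28943 + 12462/14377 = 416125973/14377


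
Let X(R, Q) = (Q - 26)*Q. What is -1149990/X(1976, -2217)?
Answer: -383330/1657577 ≈ -0.23126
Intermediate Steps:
X(R, Q) = Q*(-26 + Q) (X(R, Q) = (-26 + Q)*Q = Q*(-26 + Q))
-1149990/X(1976, -2217) = -1149990*(-1/(2217*(-26 - 2217))) = -1149990/((-2217*(-2243))) = -1149990/4972731 = -1149990*1/4972731 = -383330/1657577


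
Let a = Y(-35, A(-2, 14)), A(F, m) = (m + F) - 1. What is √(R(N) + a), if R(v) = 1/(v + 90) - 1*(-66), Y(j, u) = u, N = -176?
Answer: √569406/86 ≈ 8.7743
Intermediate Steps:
A(F, m) = -1 + F + m (A(F, m) = (F + m) - 1 = -1 + F + m)
a = 11 (a = -1 - 2 + 14 = 11)
R(v) = 66 + 1/(90 + v) (R(v) = 1/(90 + v) + 66 = 66 + 1/(90 + v))
√(R(N) + a) = √((5941 + 66*(-176))/(90 - 176) + 11) = √((5941 - 11616)/(-86) + 11) = √(-1/86*(-5675) + 11) = √(5675/86 + 11) = √(6621/86) = √569406/86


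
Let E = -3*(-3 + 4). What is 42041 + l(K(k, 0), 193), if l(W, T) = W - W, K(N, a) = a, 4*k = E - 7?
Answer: 42041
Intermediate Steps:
E = -3 (E = -3*1 = -3)
k = -5/2 (k = (-3 - 7)/4 = (1/4)*(-10) = -5/2 ≈ -2.5000)
l(W, T) = 0
42041 + l(K(k, 0), 193) = 42041 + 0 = 42041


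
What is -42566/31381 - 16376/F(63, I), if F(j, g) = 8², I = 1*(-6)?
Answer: -64577435/251048 ≈ -257.23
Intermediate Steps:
I = -6
F(j, g) = 64
-42566/31381 - 16376/F(63, I) = -42566/31381 - 16376/64 = -42566*1/31381 - 16376*1/64 = -42566/31381 - 2047/8 = -64577435/251048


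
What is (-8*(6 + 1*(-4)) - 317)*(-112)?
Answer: 37296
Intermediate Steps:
(-8*(6 + 1*(-4)) - 317)*(-112) = (-8*(6 - 4) - 317)*(-112) = (-8*2 - 317)*(-112) = (-16 - 317)*(-112) = -333*(-112) = 37296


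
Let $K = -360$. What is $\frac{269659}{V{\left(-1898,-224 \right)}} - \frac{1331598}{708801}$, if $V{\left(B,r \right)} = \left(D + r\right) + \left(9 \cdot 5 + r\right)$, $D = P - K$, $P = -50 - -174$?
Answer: $\frac{63675569807}{19137627} \approx 3327.2$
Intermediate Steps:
$P = 124$ ($P = -50 + 174 = 124$)
$D = 484$ ($D = 124 - -360 = 124 + 360 = 484$)
$V{\left(B,r \right)} = 529 + 2 r$ ($V{\left(B,r \right)} = \left(484 + r\right) + \left(9 \cdot 5 + r\right) = \left(484 + r\right) + \left(45 + r\right) = 529 + 2 r$)
$\frac{269659}{V{\left(-1898,-224 \right)}} - \frac{1331598}{708801} = \frac{269659}{529 + 2 \left(-224\right)} - \frac{1331598}{708801} = \frac{269659}{529 - 448} - \frac{443866}{236267} = \frac{269659}{81} - \frac{443866}{236267} = \frac{63675569807}{19137627}$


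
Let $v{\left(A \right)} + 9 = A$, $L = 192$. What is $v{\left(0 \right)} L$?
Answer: $-1728$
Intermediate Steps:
$v{\left(A \right)} = -9 + A$
$v{\left(0 \right)} L = \left(-9 + 0\right) 192 = \left(-9\right) 192 = -1728$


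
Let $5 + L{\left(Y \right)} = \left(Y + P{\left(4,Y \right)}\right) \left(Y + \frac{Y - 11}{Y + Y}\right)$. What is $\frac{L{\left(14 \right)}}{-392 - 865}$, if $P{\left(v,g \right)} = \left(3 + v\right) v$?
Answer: $- \frac{1175}{2514} \approx -0.46738$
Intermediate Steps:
$P{\left(v,g \right)} = v \left(3 + v\right)$
$L{\left(Y \right)} = -5 + \left(28 + Y\right) \left(Y + \frac{-11 + Y}{2 Y}\right)$ ($L{\left(Y \right)} = -5 + \left(Y + 4 \left(3 + 4\right)\right) \left(Y + \frac{Y - 11}{Y + Y}\right) = -5 + \left(Y + 4 \cdot 7\right) \left(Y + \frac{-11 + Y}{2 Y}\right) = -5 + \left(Y + 28\right) \left(Y + \left(-11 + Y\right) \frac{1}{2 Y}\right) = -5 + \left(28 + Y\right) \left(Y + \frac{-11 + Y}{2 Y}\right)$)
$\frac{L{\left(14 \right)}}{-392 - 865} = \frac{\frac{7}{2} + 14^{2} - \frac{154}{14} + \frac{57}{2} \cdot 14}{-392 - 865} = \frac{\frac{7}{2} + 196 - 11 + 399}{-1257} = \left(\frac{7}{2} + 196 - 11 + 399\right) \left(- \frac{1}{1257}\right) = \frac{1175}{2} \left(- \frac{1}{1257}\right) = - \frac{1175}{2514}$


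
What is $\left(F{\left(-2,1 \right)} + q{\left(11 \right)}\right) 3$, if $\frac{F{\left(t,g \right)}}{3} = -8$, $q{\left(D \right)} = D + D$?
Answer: $-6$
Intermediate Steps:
$q{\left(D \right)} = 2 D$
$F{\left(t,g \right)} = -24$ ($F{\left(t,g \right)} = 3 \left(-8\right) = -24$)
$\left(F{\left(-2,1 \right)} + q{\left(11 \right)}\right) 3 = \left(-24 + 2 \cdot 11\right) 3 = \left(-24 + 22\right) 3 = \left(-2\right) 3 = -6$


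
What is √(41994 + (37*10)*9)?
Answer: 6*√1259 ≈ 212.89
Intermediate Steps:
√(41994 + (37*10)*9) = √(41994 + 370*9) = √(41994 + 3330) = √45324 = 6*√1259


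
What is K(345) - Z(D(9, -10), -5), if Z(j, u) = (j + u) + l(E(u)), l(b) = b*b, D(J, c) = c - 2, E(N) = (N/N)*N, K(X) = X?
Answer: 337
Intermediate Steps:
E(N) = N (E(N) = 1*N = N)
D(J, c) = -2 + c
l(b) = b**2
Z(j, u) = j + u + u**2 (Z(j, u) = (j + u) + u**2 = j + u + u**2)
K(345) - Z(D(9, -10), -5) = 345 - ((-2 - 10) - 5 + (-5)**2) = 345 - (-12 - 5 + 25) = 345 - 1*8 = 345 - 8 = 337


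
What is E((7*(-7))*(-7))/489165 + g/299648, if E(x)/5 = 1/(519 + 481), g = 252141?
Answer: 3083463844081/3664432848000 ≈ 0.84146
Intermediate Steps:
E(x) = 1/200 (E(x) = 5/(519 + 481) = 5/1000 = 5*(1/1000) = 1/200)
E((7*(-7))*(-7))/489165 + g/299648 = (1/200)/489165 + 252141/299648 = (1/200)*(1/489165) + 252141*(1/299648) = 1/97833000 + 252141/299648 = 3083463844081/3664432848000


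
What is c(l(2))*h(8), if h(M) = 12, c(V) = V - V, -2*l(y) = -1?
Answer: 0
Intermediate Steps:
l(y) = ½ (l(y) = -½*(-1) = ½)
c(V) = 0
c(l(2))*h(8) = 0*12 = 0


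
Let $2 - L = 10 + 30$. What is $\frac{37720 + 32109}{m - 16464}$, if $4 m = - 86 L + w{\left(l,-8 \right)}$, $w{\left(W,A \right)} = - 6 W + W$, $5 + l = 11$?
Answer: $- \frac{139658}{31309} \approx -4.4606$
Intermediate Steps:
$l = 6$ ($l = -5 + 11 = 6$)
$L = -38$ ($L = 2 - \left(10 + 30\right) = 2 - 40 = -38$)
$w{\left(W,A \right)} = - 5 W$
$m = \frac{1619}{2}$ ($m = \frac{\left(-86\right) \left(-38\right) - 30}{4} = \frac{3268 - 30}{4} = \frac{1}{4} \cdot 3238 = \frac{1619}{2} \approx 809.5$)
$\frac{37720 + 32109}{m - 16464} = \frac{37720 + 32109}{\frac{1619}{2} - 16464} = \frac{69829}{- \frac{31309}{2}} = 69829 \left(- \frac{2}{31309}\right) = - \frac{139658}{31309}$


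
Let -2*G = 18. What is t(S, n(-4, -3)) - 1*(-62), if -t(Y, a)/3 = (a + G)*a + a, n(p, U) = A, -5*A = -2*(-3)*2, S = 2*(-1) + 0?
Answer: -322/25 ≈ -12.880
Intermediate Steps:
G = -9 (G = -1/2*18 = -9)
S = -2 (S = -2 + 0 = -2)
A = -12/5 (A = -(-2*(-3))*2/5 = -6*2/5 = -1/5*12 = -12/5 ≈ -2.4000)
n(p, U) = -12/5
t(Y, a) = -3*a - 3*a*(-9 + a) (t(Y, a) = -3*((a - 9)*a + a) = -3*((-9 + a)*a + a) = -3*(a*(-9 + a) + a) = -3*(a + a*(-9 + a)) = -3*a - 3*a*(-9 + a))
t(S, n(-4, -3)) - 1*(-62) = 3*(-12/5)*(8 - 1*(-12/5)) - 1*(-62) = 3*(-12/5)*(8 + 12/5) + 62 = 3*(-12/5)*(52/5) + 62 = -1872/25 + 62 = -322/25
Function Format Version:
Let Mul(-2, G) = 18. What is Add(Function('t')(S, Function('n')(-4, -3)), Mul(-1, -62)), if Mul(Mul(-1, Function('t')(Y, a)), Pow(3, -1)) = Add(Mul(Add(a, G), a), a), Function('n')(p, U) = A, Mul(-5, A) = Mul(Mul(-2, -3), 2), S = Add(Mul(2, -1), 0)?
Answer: Rational(-322, 25) ≈ -12.880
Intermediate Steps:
G = -9 (G = Mul(Rational(-1, 2), 18) = -9)
S = -2 (S = Add(-2, 0) = -2)
A = Rational(-12, 5) (A = Mul(Rational(-1, 5), Mul(Mul(-2, -3), 2)) = Mul(Rational(-1, 5), Mul(6, 2)) = Mul(Rational(-1, 5), 12) = Rational(-12, 5) ≈ -2.4000)
Function('n')(p, U) = Rational(-12, 5)
Function('t')(Y, a) = Add(Mul(-3, a), Mul(-3, a, Add(-9, a))) (Function('t')(Y, a) = Mul(-3, Add(Mul(Add(a, -9), a), a)) = Mul(-3, Add(Mul(Add(-9, a), a), a)) = Mul(-3, Add(Mul(a, Add(-9, a)), a)) = Mul(-3, Add(a, Mul(a, Add(-9, a)))) = Add(Mul(-3, a), Mul(-3, a, Add(-9, a))))
Add(Function('t')(S, Function('n')(-4, -3)), Mul(-1, -62)) = Add(Mul(3, Rational(-12, 5), Add(8, Mul(-1, Rational(-12, 5)))), Mul(-1, -62)) = Add(Mul(3, Rational(-12, 5), Add(8, Rational(12, 5))), 62) = Add(Mul(3, Rational(-12, 5), Rational(52, 5)), 62) = Add(Rational(-1872, 25), 62) = Rational(-322, 25)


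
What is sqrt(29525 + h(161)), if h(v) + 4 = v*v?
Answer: sqrt(55442) ≈ 235.46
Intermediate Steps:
h(v) = -4 + v**2 (h(v) = -4 + v*v = -4 + v**2)
sqrt(29525 + h(161)) = sqrt(29525 + (-4 + 161**2)) = sqrt(29525 + (-4 + 25921)) = sqrt(29525 + 25917) = sqrt(55442)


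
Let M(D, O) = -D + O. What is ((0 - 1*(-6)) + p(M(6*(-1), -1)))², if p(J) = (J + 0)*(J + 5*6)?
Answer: 32761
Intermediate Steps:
M(D, O) = O - D
p(J) = J*(30 + J) (p(J) = J*(J + 30) = J*(30 + J))
((0 - 1*(-6)) + p(M(6*(-1), -1)))² = ((0 - 1*(-6)) + (-1 - 6*(-1))*(30 + (-1 - 6*(-1))))² = ((0 + 6) + (-1 - 1*(-6))*(30 + (-1 - 1*(-6))))² = (6 + (-1 + 6)*(30 + (-1 + 6)))² = (6 + 5*(30 + 5))² = (6 + 5*35)² = (6 + 175)² = 181² = 32761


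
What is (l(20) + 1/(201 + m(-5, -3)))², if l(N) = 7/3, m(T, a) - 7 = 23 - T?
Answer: 2739025/501264 ≈ 5.4642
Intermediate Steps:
m(T, a) = 30 - T (m(T, a) = 7 + (23 - T) = 30 - T)
l(N) = 7/3 (l(N) = 7*(⅓) = 7/3)
(l(20) + 1/(201 + m(-5, -3)))² = (7/3 + 1/(201 + (30 - 1*(-5))))² = (7/3 + 1/(201 + (30 + 5)))² = (7/3 + 1/(201 + 35))² = (7/3 + 1/236)² = (1655/708)² = 2739025/501264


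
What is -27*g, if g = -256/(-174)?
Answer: -1152/29 ≈ -39.724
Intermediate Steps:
g = 128/87 (g = -256*(-1/174) = 128/87 ≈ 1.4713)
-27*g = -27*128/87 = -1152/29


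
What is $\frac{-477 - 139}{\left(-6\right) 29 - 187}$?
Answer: $\frac{616}{361} \approx 1.7064$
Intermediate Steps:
$\frac{-477 - 139}{\left(-6\right) 29 - 187} = - \frac{616}{-174 - 187} = - \frac{616}{-361} = \left(-616\right) \left(- \frac{1}{361}\right) = \frac{616}{361}$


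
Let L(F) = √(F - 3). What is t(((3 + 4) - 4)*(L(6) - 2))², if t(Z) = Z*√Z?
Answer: -702 + 405*√3 ≈ -0.51942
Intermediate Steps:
L(F) = √(-3 + F)
t(Z) = Z^(3/2)
t(((3 + 4) - 4)*(L(6) - 2))² = ((((3 + 4) - 4)*(√(-3 + 6) - 2))^(3/2))² = (((7 - 4)*(√3 - 2))^(3/2))² = ((3*(-2 + √3))^(3/2))² = ((-6 + 3*√3)^(3/2))² = (-6 + 3*√3)³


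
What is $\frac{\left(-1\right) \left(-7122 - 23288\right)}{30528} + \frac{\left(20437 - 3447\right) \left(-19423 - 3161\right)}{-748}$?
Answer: $\frac{1464210285895}{2854368} \approx 5.1297 \cdot 10^{5}$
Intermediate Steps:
$\frac{\left(-1\right) \left(-7122 - 23288\right)}{30528} + \frac{\left(20437 - 3447\right) \left(-19423 - 3161\right)}{-748} = - (-7122 - 23288) \frac{1}{30528} + 16990 \left(-22584\right) \left(- \frac{1}{748}\right) = \left(-1\right) \left(-30410\right) \frac{1}{30528} - - \frac{95925540}{187} = 30410 \cdot \frac{1}{30528} + \frac{95925540}{187} = \frac{15205}{15264} + \frac{95925540}{187} = \frac{1464210285895}{2854368}$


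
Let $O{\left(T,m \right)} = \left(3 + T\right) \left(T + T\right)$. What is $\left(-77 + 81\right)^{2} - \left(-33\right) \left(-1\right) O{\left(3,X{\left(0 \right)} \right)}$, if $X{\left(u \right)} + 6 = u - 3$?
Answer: $-1172$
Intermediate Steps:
$X{\left(u \right)} = -9 + u$ ($X{\left(u \right)} = -6 + \left(u - 3\right) = -6 + \left(-3 + u\right) = -9 + u$)
$O{\left(T,m \right)} = 2 T \left(3 + T\right)$ ($O{\left(T,m \right)} = \left(3 + T\right) 2 T = 2 T \left(3 + T\right)$)
$\left(-77 + 81\right)^{2} - \left(-33\right) \left(-1\right) O{\left(3,X{\left(0 \right)} \right)} = \left(-77 + 81\right)^{2} - \left(-33\right) \left(-1\right) 2 \cdot 3 \left(3 + 3\right) = 4^{2} - 33 \cdot 2 \cdot 3 \cdot 6 = 16 - 33 \cdot 36 = 16 - 1188 = -1172$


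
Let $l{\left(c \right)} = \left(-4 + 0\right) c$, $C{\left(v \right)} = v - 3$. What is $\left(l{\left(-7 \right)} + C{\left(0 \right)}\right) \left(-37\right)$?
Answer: $-925$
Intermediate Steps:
$C{\left(v \right)} = -3 + v$ ($C{\left(v \right)} = v - 3 = -3 + v$)
$l{\left(c \right)} = - 4 c$
$\left(l{\left(-7 \right)} + C{\left(0 \right)}\right) \left(-37\right) = \left(\left(-4\right) \left(-7\right) + \left(-3 + 0\right)\right) \left(-37\right) = \left(28 - 3\right) \left(-37\right) = 25 \left(-37\right) = -925$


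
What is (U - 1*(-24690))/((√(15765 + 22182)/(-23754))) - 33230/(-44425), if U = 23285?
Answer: 6646/8885 - 379866050*√37947/12649 ≈ -5.8501e+6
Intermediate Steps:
(U - 1*(-24690))/((√(15765 + 22182)/(-23754))) - 33230/(-44425) = (23285 - 1*(-24690))/((√(15765 + 22182)/(-23754))) - 33230/(-44425) = (23285 + 24690)/((√37947*(-1/23754))) - 33230*(-1/44425) = 47975/((-√37947/23754)) + 6646/8885 = 47975*(-7918*√37947/12649) + 6646/8885 = -379866050*√37947/12649 + 6646/8885 = 6646/8885 - 379866050*√37947/12649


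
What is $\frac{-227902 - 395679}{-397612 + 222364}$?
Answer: $\frac{623581}{175248} \approx 3.5583$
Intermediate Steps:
$\frac{-227902 - 395679}{-397612 + 222364} = - \frac{623581}{-175248} = \left(-623581\right) \left(- \frac{1}{175248}\right) = \frac{623581}{175248}$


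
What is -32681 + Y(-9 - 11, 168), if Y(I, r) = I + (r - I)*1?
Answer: -32513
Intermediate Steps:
Y(I, r) = r (Y(I, r) = I + (r - I) = r)
-32681 + Y(-9 - 11, 168) = -32681 + 168 = -32513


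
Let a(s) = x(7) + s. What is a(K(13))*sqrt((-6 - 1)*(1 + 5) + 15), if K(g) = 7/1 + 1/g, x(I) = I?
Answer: 549*I*sqrt(3)/13 ≈ 73.146*I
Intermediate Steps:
K(g) = 7 + 1/g (K(g) = 7*1 + 1/g = 7 + 1/g)
a(s) = 7 + s
a(K(13))*sqrt((-6 - 1)*(1 + 5) + 15) = (7 + (7 + 1/13))*sqrt((-6 - 1)*(1 + 5) + 15) = (7 + (7 + 1/13))*sqrt(-7*6 + 15) = (7 + 92/13)*sqrt(-42 + 15) = 183*sqrt(-27)/13 = 183*(3*I*sqrt(3))/13 = 549*I*sqrt(3)/13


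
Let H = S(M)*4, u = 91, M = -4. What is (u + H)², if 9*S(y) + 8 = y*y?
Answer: 724201/81 ≈ 8940.8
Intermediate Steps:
S(y) = -8/9 + y²/9 (S(y) = -8/9 + (y*y)/9 = -8/9 + y²/9)
H = 32/9 (H = (-8/9 + (⅑)*(-4)²)*4 = (-8/9 + (⅑)*16)*4 = (-8/9 + 16/9)*4 = (8/9)*4 = 32/9 ≈ 3.5556)
(u + H)² = (91 + 32/9)² = (851/9)² = 724201/81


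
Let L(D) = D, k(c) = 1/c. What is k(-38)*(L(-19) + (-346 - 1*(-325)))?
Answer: 20/19 ≈ 1.0526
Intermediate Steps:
k(-38)*(L(-19) + (-346 - 1*(-325))) = (-19 + (-346 - 1*(-325)))/(-38) = -(-19 + (-346 + 325))/38 = -(-19 - 21)/38 = -1/38*(-40) = 20/19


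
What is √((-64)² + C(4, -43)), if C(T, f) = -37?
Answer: 3*√451 ≈ 63.710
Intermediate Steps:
√((-64)² + C(4, -43)) = √((-64)² - 37) = √(4096 - 37) = √4059 = 3*√451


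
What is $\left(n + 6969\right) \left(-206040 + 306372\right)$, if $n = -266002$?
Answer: $-25989298956$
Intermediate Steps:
$\left(n + 6969\right) \left(-206040 + 306372\right) = \left(-266002 + 6969\right) \left(-206040 + 306372\right) = \left(-259033\right) 100332 = -25989298956$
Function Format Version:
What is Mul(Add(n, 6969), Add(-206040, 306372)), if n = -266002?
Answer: -25989298956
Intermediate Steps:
Mul(Add(n, 6969), Add(-206040, 306372)) = Mul(Add(-266002, 6969), Add(-206040, 306372)) = Mul(-259033, 100332) = -25989298956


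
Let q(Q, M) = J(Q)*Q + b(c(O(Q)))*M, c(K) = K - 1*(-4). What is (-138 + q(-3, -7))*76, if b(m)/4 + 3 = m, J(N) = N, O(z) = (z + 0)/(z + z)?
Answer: -12996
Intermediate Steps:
O(z) = 1/2 (O(z) = z/((2*z)) = z*(1/(2*z)) = 1/2)
c(K) = 4 + K (c(K) = K + 4 = 4 + K)
b(m) = -12 + 4*m
q(Q, M) = Q**2 + 6*M (q(Q, M) = Q*Q + (-12 + 4*(4 + 1/2))*M = Q**2 + (-12 + 4*(9/2))*M = Q**2 + (-12 + 18)*M = Q**2 + 6*M)
(-138 + q(-3, -7))*76 = (-138 + ((-3)**2 + 6*(-7)))*76 = (-138 + (9 - 42))*76 = (-138 - 33)*76 = -171*76 = -12996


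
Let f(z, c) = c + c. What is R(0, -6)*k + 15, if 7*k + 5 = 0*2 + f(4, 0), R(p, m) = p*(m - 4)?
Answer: 15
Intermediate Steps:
f(z, c) = 2*c
R(p, m) = p*(-4 + m)
k = -5/7 (k = -5/7 + (0*2 + 2*0)/7 = -5/7 + (0 + 0)/7 = -5/7 + (⅐)*0 = -5/7 + 0 = -5/7 ≈ -0.71429)
R(0, -6)*k + 15 = (0*(-4 - 6))*(-5/7) + 15 = (0*(-10))*(-5/7) + 15 = 0*(-5/7) + 15 = 0 + 15 = 15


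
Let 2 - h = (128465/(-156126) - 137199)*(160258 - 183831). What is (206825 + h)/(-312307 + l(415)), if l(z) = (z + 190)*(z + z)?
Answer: -504912201640645/29639428218 ≈ -17035.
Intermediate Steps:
l(z) = 2*z*(190 + z) (l(z) = (190 + z)*(2*z) = 2*z*(190 + z))
h = -504944492400595/156126 (h = 2 - (128465/(-156126) - 137199)*(160258 - 183831) = 2 - (128465*(-1/156126) - 137199)*(-23573) = 2 - (-128465/156126 - 137199)*(-23573) = 2 - (-21420459539)*(-23573)/156126 = 2 - 1*504944492712847/156126 = 2 - 504944492712847/156126 = -504944492400595/156126 ≈ -3.2342e+9)
(206825 + h)/(-312307 + l(415)) = (206825 - 504944492400595/156126)/(-312307 + 2*415*(190 + 415)) = -504912201640645/(156126*(-312307 + 2*415*605)) = -504912201640645/(156126*(-312307 + 502150)) = -504912201640645/156126/189843 = -504912201640645/156126*1/189843 = -504912201640645/29639428218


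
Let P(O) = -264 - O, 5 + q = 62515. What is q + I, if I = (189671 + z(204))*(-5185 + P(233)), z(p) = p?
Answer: -1078807240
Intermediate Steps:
q = 62510 (q = -5 + 62515 = 62510)
I = -1078869750 (I = (189671 + 204)*(-5185 + (-264 - 1*233)) = 189875*(-5185 + (-264 - 233)) = 189875*(-5185 - 497) = 189875*(-5682) = -1078869750)
q + I = 62510 - 1078869750 = -1078807240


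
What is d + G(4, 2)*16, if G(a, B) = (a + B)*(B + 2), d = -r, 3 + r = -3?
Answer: 390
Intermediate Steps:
r = -6 (r = -3 - 3 = -6)
d = 6 (d = -1*(-6) = 6)
G(a, B) = (2 + B)*(B + a) (G(a, B) = (B + a)*(2 + B) = (2 + B)*(B + a))
d + G(4, 2)*16 = 6 + (2**2 + 2*2 + 2*4 + 2*4)*16 = 6 + (4 + 4 + 8 + 8)*16 = 6 + 24*16 = 6 + 384 = 390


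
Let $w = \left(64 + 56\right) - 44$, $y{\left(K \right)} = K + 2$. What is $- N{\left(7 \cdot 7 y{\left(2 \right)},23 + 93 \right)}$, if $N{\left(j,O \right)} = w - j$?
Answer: $120$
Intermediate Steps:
$y{\left(K \right)} = 2 + K$
$w = 76$ ($w = 120 - 44 = 76$)
$N{\left(j,O \right)} = 76 - j$
$- N{\left(7 \cdot 7 y{\left(2 \right)},23 + 93 \right)} = - (76 - 7 \cdot 7 \left(2 + 2\right)) = - (76 - 49 \cdot 4) = - (76 - 196) = \left(-1\right) \left(-120\right) = 120$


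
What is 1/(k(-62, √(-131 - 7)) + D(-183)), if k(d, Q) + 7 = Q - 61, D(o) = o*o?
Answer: 33421/1116963379 - I*√138/1116963379 ≈ 2.9921e-5 - 1.0517e-8*I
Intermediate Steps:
D(o) = o²
k(d, Q) = -68 + Q (k(d, Q) = -7 + (Q - 61) = -7 + (-61 + Q) = -68 + Q)
1/(k(-62, √(-131 - 7)) + D(-183)) = 1/((-68 + √(-131 - 7)) + (-183)²) = 1/((-68 + √(-138)) + 33489) = 1/((-68 + I*√138) + 33489) = 1/(33421 + I*√138)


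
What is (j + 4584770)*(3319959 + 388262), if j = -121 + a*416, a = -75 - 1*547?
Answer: 16041382099237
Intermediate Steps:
a = -622 (a = -75 - 547 = -622)
j = -258873 (j = -121 - 622*416 = -121 - 258752 = -258873)
(j + 4584770)*(3319959 + 388262) = (-258873 + 4584770)*(3319959 + 388262) = 4325897*3708221 = 16041382099237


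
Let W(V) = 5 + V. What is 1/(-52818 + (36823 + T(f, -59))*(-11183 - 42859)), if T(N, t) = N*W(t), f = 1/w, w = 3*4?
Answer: -1/1989798195 ≈ -5.0256e-10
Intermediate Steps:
w = 12
f = 1/12 ≈ 0.083333
T(N, t) = N*(5 + t)
1/(-52818 + (36823 + T(f, -59))*(-11183 - 42859)) = 1/(-52818 + (36823 + (5 - 59)/12)*(-11183 - 42859)) = 1/(-52818 + (36823 + (1/12)*(-54))*(-54042)) = 1/(-52818 + (36823 - 9/2)*(-54042)) = 1/(-52818 + (73637/2)*(-54042)) = 1/(-52818 - 1989745377) = 1/(-1989798195) = -1/1989798195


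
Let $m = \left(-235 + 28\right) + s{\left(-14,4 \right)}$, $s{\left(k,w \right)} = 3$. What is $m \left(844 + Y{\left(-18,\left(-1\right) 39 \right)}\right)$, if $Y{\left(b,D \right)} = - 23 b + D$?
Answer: $-248676$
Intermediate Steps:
$Y{\left(b,D \right)} = D - 23 b$
$m = -204$ ($m = \left(-235 + 28\right) + 3 = -207 + 3 = -204$)
$m \left(844 + Y{\left(-18,\left(-1\right) 39 \right)}\right) = - 204 \left(844 - -375\right) = - 204 \left(844 + \left(-39 + 414\right)\right) = - 204 \left(844 + 375\right) = \left(-204\right) 1219 = -248676$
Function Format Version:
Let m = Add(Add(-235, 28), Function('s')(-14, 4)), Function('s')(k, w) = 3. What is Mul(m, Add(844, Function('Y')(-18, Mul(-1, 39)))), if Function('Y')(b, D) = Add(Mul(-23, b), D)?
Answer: -248676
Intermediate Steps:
Function('Y')(b, D) = Add(D, Mul(-23, b))
m = -204 (m = Add(Add(-235, 28), 3) = Add(-207, 3) = -204)
Mul(m, Add(844, Function('Y')(-18, Mul(-1, 39)))) = Mul(-204, Add(844, Add(Mul(-1, 39), Mul(-23, -18)))) = Mul(-204, Add(844, Add(-39, 414))) = Mul(-204, Add(844, 375)) = Mul(-204, 1219) = -248676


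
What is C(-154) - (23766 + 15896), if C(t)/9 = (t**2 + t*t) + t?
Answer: 385840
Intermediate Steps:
C(t) = 9*t + 18*t**2 (C(t) = 9*((t**2 + t*t) + t) = 9*((t**2 + t**2) + t) = 9*(2*t**2 + t) = 9*(t + 2*t**2) = 9*t + 18*t**2)
C(-154) - (23766 + 15896) = 9*(-154)*(1 + 2*(-154)) - (23766 + 15896) = 9*(-154)*(1 - 308) - 1*39662 = 9*(-154)*(-307) - 39662 = 425502 - 39662 = 385840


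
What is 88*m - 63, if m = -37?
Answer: -3319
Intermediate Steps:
88*m - 63 = 88*(-37) - 63 = -3256 - 63 = -3319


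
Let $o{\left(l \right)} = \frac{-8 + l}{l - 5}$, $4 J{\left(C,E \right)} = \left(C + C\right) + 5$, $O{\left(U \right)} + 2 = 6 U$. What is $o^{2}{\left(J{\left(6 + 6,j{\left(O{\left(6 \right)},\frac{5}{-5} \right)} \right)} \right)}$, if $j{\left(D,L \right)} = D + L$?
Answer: $\frac{1}{9} \approx 0.11111$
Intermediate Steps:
$O{\left(U \right)} = -2 + 6 U$
$J{\left(C,E \right)} = \frac{5}{4} + \frac{C}{2}$ ($J{\left(C,E \right)} = \frac{\left(C + C\right) + 5}{4} = \frac{2 C + 5}{4} = \frac{5 + 2 C}{4} = \frac{5}{4} + \frac{C}{2}$)
$o{\left(l \right)} = \frac{-8 + l}{-5 + l}$
$o^{2}{\left(J{\left(6 + 6,j{\left(O{\left(6 \right)},\frac{5}{-5} \right)} \right)} \right)} = \left(\frac{-8 + \left(\frac{5}{4} + \frac{6 + 6}{2}\right)}{-5 + \left(\frac{5}{4} + \frac{6 + 6}{2}\right)}\right)^{2} = \left(\frac{-8 + \left(\frac{5}{4} + \frac{1}{2} \cdot 12\right)}{-5 + \left(\frac{5}{4} + \frac{1}{2} \cdot 12\right)}\right)^{2} = \left(\frac{-8 + \left(\frac{5}{4} + 6\right)}{-5 + \left(\frac{5}{4} + 6\right)}\right)^{2} = \left(\frac{-8 + \frac{29}{4}}{-5 + \frac{29}{4}}\right)^{2} = \left(\frac{1}{\frac{9}{4}} \left(- \frac{3}{4}\right)\right)^{2} = \left(\frac{4}{9} \left(- \frac{3}{4}\right)\right)^{2} = \left(- \frac{1}{3}\right)^{2} = \frac{1}{9}$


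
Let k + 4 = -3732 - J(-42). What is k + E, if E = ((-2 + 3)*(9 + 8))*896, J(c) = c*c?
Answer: 9732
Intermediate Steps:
J(c) = c²
k = -5500 (k = -4 + (-3732 - 1*(-42)²) = -4 + (-3732 - 1*1764) = -4 + (-3732 - 1764) = -4 - 5496 = -5500)
E = 15232 (E = (1*17)*896 = 17*896 = 15232)
k + E = -5500 + 15232 = 9732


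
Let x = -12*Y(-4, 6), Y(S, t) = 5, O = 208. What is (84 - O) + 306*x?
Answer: -18484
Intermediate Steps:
x = -60 (x = -12*5 = -60)
(84 - O) + 306*x = (84 - 1*208) + 306*(-60) = (84 - 208) - 18360 = -124 - 18360 = -18484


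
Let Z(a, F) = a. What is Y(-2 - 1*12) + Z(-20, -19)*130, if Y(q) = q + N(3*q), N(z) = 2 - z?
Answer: -2570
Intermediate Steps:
Y(q) = 2 - 2*q (Y(q) = q + (2 - 3*q) = 2 - 2*q)
Y(-2 - 1*12) + Z(-20, -19)*130 = (2 - 2*(-2 - 1*12)) - 20*130 = (2 - 2*(-2 - 12)) - 2600 = (2 - 2*(-14)) - 2600 = (2 + 28) - 2600 = 30 - 2600 = -2570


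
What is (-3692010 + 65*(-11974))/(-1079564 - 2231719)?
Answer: 4470320/3311283 ≈ 1.3500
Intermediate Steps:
(-3692010 + 65*(-11974))/(-1079564 - 2231719) = (-3692010 - 778310)/(-3311283) = -4470320*(-1/3311283) = 4470320/3311283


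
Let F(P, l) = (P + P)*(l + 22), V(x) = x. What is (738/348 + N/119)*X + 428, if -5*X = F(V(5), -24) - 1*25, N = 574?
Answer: 483631/986 ≈ 490.50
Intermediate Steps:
F(P, l) = 2*P*(22 + l) (F(P, l) = (2*P)*(22 + l) = 2*P*(22 + l))
X = 9 (X = -(2*5*(22 - 24) - 1*25)/5 = -(2*5*(-2) - 25)/5 = -(-20 - 25)/5 = -1/5*(-45) = 9)
(738/348 + N/119)*X + 428 = (738/348 + 574/119)*9 + 428 = (738*(1/348) + 574*(1/119))*9 + 428 = (123/58 + 82/17)*9 + 428 = (6847/986)*9 + 428 = 61623/986 + 428 = 483631/986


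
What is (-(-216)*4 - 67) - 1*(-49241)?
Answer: 50038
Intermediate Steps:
(-(-216)*4 - 67) - 1*(-49241) = (-36*(-24) - 67) + 49241 = (864 - 67) + 49241 = 797 + 49241 = 50038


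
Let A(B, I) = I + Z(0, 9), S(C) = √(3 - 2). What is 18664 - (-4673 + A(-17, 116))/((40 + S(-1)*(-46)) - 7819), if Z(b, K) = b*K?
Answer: 146041243/7825 ≈ 18663.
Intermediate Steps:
Z(b, K) = K*b
S(C) = 1 (S(C) = √1 = 1)
A(B, I) = I (A(B, I) = I + 9*0 = I + 0 = I)
18664 - (-4673 + A(-17, 116))/((40 + S(-1)*(-46)) - 7819) = 18664 - (-4673 + 116)/((40 + 1*(-46)) - 7819) = 18664 - (-4557)/((40 - 46) - 7819) = 18664 - (-4557)/(-6 - 7819) = 18664 - (-4557)/(-7825) = 18664 - (-4557)*(-1)/7825 = 18664 - 1*4557/7825 = 18664 - 4557/7825 = 146041243/7825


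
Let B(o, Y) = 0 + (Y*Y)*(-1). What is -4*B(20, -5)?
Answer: 100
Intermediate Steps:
B(o, Y) = -Y² (B(o, Y) = 0 + Y²*(-1) = 0 - Y² = -Y²)
-4*B(20, -5) = -(-4)*(-5)² = -(-4)*25 = -4*(-25) = 100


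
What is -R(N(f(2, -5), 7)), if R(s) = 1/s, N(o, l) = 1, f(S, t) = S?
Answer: -1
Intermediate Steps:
-R(N(f(2, -5), 7)) = -1/1 = -1*1 = -1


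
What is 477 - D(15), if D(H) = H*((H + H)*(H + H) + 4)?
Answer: -13083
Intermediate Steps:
D(H) = H*(4 + 4*H**2) (D(H) = H*((2*H)*(2*H) + 4) = H*(4*H**2 + 4) = H*(4 + 4*H**2))
477 - D(15) = 477 - 4*15*(1 + 15**2) = 477 - 4*15*(1 + 225) = 477 - 4*15*226 = 477 - 1*13560 = 477 - 13560 = -13083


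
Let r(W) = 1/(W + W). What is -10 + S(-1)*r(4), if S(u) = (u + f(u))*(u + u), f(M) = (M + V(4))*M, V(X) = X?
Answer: -9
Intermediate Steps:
r(W) = 1/(2*W)
f(M) = M*(4 + M) (f(M) = (M + 4)*M = (4 + M)*M = M*(4 + M))
S(u) = 2*u*(u + u*(4 + u)) (S(u) = (u + u*(4 + u))*(u + u) = (u + u*(4 + u))*(2*u) = 2*u*(u + u*(4 + u)))
-10 + S(-1)*r(4) = -10 + (2*(-1)**2*(5 - 1))*((1/2)/4) = -10 + (2*1*4)*((1/2)*(1/4)) = -10 + 8*(1/8) = -10 + 1 = -9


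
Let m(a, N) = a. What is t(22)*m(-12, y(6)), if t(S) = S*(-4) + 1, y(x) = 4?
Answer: 1044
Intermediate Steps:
t(S) = 1 - 4*S (t(S) = -4*S + 1 = 1 - 4*S)
t(22)*m(-12, y(6)) = (1 - 4*22)*(-12) = (1 - 88)*(-12) = -87*(-12) = 1044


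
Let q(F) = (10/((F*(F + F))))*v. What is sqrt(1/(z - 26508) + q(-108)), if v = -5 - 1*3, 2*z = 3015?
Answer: I*sqrt(2810289538)/900018 ≈ 0.058901*I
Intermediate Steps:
z = 3015/2 (z = (1/2)*3015 = 3015/2 ≈ 1507.5)
v = -8 (v = -5 - 3 = -8)
q(F) = -40/F**2 (q(F) = (10/((F*(F + F))))*(-8) = (10/((F*(2*F))))*(-8) = (10/((2*F**2)))*(-8) = (10*(1/(2*F**2)))*(-8) = (5/F**2)*(-8) = -40/F**2)
sqrt(1/(z - 26508) + q(-108)) = sqrt(1/(3015/2 - 26508) - 40/(-108)**2) = sqrt(1/(-50001/2) - 40*1/11664) = sqrt(-2/50001 - 5/1458) = sqrt(-84307/24300486) = I*sqrt(2810289538)/900018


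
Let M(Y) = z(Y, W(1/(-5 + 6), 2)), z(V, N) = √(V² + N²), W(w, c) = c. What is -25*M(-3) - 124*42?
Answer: -5208 - 25*√13 ≈ -5298.1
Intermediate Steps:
z(V, N) = √(N² + V²)
M(Y) = √(4 + Y²) (M(Y) = √(2² + Y²) = √(4 + Y²))
-25*M(-3) - 124*42 = -25*√(4 + (-3)²) - 124*42 = -25*√(4 + 9) - 5208 = -25*√13 - 5208 = -5208 - 25*√13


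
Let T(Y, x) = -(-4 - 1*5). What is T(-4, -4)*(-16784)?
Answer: -151056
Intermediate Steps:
T(Y, x) = 9 (T(Y, x) = -(-4 - 5) = -1*(-9) = 9)
T(-4, -4)*(-16784) = 9*(-16784) = -151056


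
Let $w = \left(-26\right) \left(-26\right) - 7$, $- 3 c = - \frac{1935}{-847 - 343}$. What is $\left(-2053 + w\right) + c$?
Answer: $- \frac{329521}{238} \approx -1384.5$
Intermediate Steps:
$c = - \frac{129}{238}$ ($c = - \frac{\left(-1935\right) \frac{1}{-847 - 343}}{3} = - \frac{\left(-1935\right) \frac{1}{-1190}}{3} = - \frac{\left(-1935\right) \left(- \frac{1}{1190}\right)}{3} = \left(- \frac{1}{3}\right) \frac{387}{238} = - \frac{129}{238} \approx -0.54202$)
$w = 669$ ($w = 676 - 7 = 669$)
$\left(-2053 + w\right) + c = \left(-2053 + 669\right) - \frac{129}{238} = -1384 - \frac{129}{238} = - \frac{329521}{238}$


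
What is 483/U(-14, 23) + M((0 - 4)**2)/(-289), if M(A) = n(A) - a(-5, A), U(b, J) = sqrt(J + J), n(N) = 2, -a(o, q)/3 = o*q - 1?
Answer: 241/289 + 21*sqrt(46)/2 ≈ 72.048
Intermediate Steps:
a(o, q) = 3 - 3*o*q (a(o, q) = -3*(o*q - 1) = -3*(-1 + o*q) = 3 - 3*o*q)
U(b, J) = sqrt(2)*sqrt(J) (U(b, J) = sqrt(2*J) = sqrt(2)*sqrt(J))
M(A) = -1 - 15*A (M(A) = 2 - (3 - 3*(-5)*A) = 2 - (3 + 15*A) = 2 + (-3 - 15*A) = -1 - 15*A)
483/U(-14, 23) + M((0 - 4)**2)/(-289) = 483/((sqrt(2)*sqrt(23))) + (-1 - 15*(0 - 4)**2)/(-289) = 483/(sqrt(46)) + (-1 - 15*(-4)**2)*(-1/289) = 483*(sqrt(46)/46) + (-1 - 15*16)*(-1/289) = 21*sqrt(46)/2 + (-1 - 240)*(-1/289) = 21*sqrt(46)/2 - 241*(-1/289) = 21*sqrt(46)/2 + 241/289 = 241/289 + 21*sqrt(46)/2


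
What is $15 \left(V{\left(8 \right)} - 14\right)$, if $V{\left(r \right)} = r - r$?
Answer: $-210$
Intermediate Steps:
$V{\left(r \right)} = 0$
$15 \left(V{\left(8 \right)} - 14\right) = 15 \left(0 - 14\right) = 15 \left(-14\right) = -210$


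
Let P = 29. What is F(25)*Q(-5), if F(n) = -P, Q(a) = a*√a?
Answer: 145*I*√5 ≈ 324.23*I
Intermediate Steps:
Q(a) = a^(3/2)
F(n) = -29 (F(n) = -1*29 = -29)
F(25)*Q(-5) = -(-145)*I*√5 = 145*I*√5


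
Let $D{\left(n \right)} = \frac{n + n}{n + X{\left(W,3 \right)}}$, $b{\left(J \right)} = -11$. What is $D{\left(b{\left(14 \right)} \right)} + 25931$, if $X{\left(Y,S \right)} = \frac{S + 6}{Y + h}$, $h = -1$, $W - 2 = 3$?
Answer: $\frac{907673}{35} \approx 25934.0$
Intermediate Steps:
$W = 5$ ($W = 2 + 3 = 5$)
$X{\left(Y,S \right)} = \frac{6 + S}{-1 + Y}$ ($X{\left(Y,S \right)} = \frac{S + 6}{Y - 1} = \frac{6 + S}{-1 + Y}$)
$D{\left(n \right)} = \frac{2 n}{\frac{9}{4} + n}$ ($D{\left(n \right)} = \frac{n + n}{n + \frac{6 + 3}{-1 + 5}} = \frac{2 n}{n + \frac{1}{4} \cdot 9} = \frac{2 n}{n + \frac{9}{4}} = \frac{2 n}{\frac{9}{4} + n}$)
$D{\left(b{\left(14 \right)} \right)} + 25931 = 8 \left(-11\right) \frac{1}{9 + 4 \left(-11\right)} + 25931 = 8 \left(-11\right) \frac{1}{9 - 44} + 25931 = 8 \left(-11\right) \frac{1}{-35} + 25931 = 8 \left(-11\right) \left(- \frac{1}{35}\right) + 25931 = \frac{88}{35} + 25931 = \frac{907673}{35}$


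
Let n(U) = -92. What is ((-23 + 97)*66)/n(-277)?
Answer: -1221/23 ≈ -53.087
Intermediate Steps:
((-23 + 97)*66)/n(-277) = ((-23 + 97)*66)/(-92) = (74*66)*(-1/92) = 4884*(-1/92) = -1221/23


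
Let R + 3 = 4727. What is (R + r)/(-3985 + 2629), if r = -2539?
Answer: -2185/1356 ≈ -1.6114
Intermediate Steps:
R = 4724 (R = -3 + 4727 = 4724)
(R + r)/(-3985 + 2629) = (4724 - 2539)/(-3985 + 2629) = 2185/(-1356) = 2185*(-1/1356) = -2185/1356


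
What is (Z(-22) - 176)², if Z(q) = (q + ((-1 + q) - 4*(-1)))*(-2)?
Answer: 8836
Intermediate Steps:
Z(q) = -6 - 4*q (Z(q) = (q + ((-1 + q) + 4))*(-2) = (q + (3 + q))*(-2) = (3 + 2*q)*(-2) = -6 - 4*q)
(Z(-22) - 176)² = ((-6 - 4*(-22)) - 176)² = ((-6 + 88) - 176)² = (82 - 176)² = (-94)² = 8836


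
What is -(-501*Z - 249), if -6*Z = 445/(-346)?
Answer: 246623/692 ≈ 356.39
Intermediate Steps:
Z = 445/2076 (Z = -445/(6*(-346)) = -445*(-1)/(6*346) = -⅙*(-445/346) = 445/2076 ≈ 0.21435)
-(-501*Z - 249) = -(-501*445/2076 - 249) = -(-74315/692 - 249) = -1*(-246623/692) = 246623/692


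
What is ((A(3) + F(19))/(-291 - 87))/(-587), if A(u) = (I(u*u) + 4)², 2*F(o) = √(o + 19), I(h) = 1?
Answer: 25/221886 + √38/443772 ≈ 0.00012656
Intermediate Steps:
F(o) = √(19 + o)/2 (F(o) = √(o + 19)/2 = √(19 + o)/2)
A(u) = 25 (A(u) = (1 + 4)² = 5² = 25)
((A(3) + F(19))/(-291 - 87))/(-587) = ((25 + √(19 + 19)/2)/(-291 - 87))/(-587) = ((25 + √38/2)/(-378))*(-1/587) = ((25 + √38/2)*(-1/378))*(-1/587) = (-25/378 - √38/756)*(-1/587) = 25/221886 + √38/443772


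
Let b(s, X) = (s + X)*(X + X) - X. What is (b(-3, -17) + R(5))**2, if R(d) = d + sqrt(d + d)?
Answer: (702 + sqrt(10))**2 ≈ 4.9725e+5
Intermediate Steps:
R(d) = d + sqrt(2)*sqrt(d) (R(d) = d + sqrt(2*d) = d + sqrt(2)*sqrt(d))
b(s, X) = -X + 2*X*(X + s) (b(s, X) = (X + s)*(2*X) - X = 2*X*(X + s) - X = -X + 2*X*(X + s))
(b(-3, -17) + R(5))**2 = (-17*(-1 + 2*(-17) + 2*(-3)) + (5 + sqrt(2)*sqrt(5)))**2 = (-17*(-1 - 34 - 6) + (5 + sqrt(10)))**2 = (-17*(-41) + (5 + sqrt(10)))**2 = (697 + (5 + sqrt(10)))**2 = (702 + sqrt(10))**2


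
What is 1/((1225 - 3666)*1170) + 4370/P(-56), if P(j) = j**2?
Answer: 3120146441/2239080480 ≈ 1.3935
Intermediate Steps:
1/((1225 - 3666)*1170) + 4370/P(-56) = 1/((1225 - 3666)*1170) + 4370/((-56)**2) = (1/1170)/(-2441) + 4370/3136 = -1/2441*1/1170 + 4370*(1/3136) = -1/2855970 + 2185/1568 = 3120146441/2239080480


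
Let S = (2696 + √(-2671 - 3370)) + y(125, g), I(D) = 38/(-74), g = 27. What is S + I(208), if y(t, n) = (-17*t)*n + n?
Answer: -2022143/37 + I*√6041 ≈ -54653.0 + 77.724*I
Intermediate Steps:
y(t, n) = n - 17*n*t (y(t, n) = -17*n*t + n = n - 17*n*t)
I(D) = -19/37 (I(D) = 38*(-1/74) = -19/37)
S = -54652 + I*√6041 (S = (2696 + √(-2671 - 3370)) + 27*(1 - 17*125) = (2696 + √(-6041)) + 27*(1 - 2125) = (2696 + I*√6041) + 27*(-2124) = (2696 + I*√6041) - 57348 = -54652 + I*√6041 ≈ -54652.0 + 77.724*I)
S + I(208) = (-54652 + I*√6041) - 19/37 = -2022143/37 + I*√6041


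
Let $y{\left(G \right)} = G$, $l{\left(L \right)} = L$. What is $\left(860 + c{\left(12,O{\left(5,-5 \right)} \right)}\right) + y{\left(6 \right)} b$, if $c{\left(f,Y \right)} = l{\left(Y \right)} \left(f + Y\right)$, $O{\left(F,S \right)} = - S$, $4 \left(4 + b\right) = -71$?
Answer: $\frac{1629}{2} \approx 814.5$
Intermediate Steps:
$b = - \frac{87}{4}$ ($b = -4 + \frac{1}{4} \left(-71\right) = -4 - \frac{71}{4} = - \frac{87}{4} \approx -21.75$)
$c{\left(f,Y \right)} = Y \left(Y + f\right)$ ($c{\left(f,Y \right)} = Y \left(f + Y\right) = Y \left(Y + f\right)$)
$\left(860 + c{\left(12,O{\left(5,-5 \right)} \right)}\right) + y{\left(6 \right)} b = \left(860 + \left(-1\right) \left(-5\right) \left(\left(-1\right) \left(-5\right) + 12\right)\right) + 6 \left(- \frac{87}{4}\right) = \left(860 + 5 \left(5 + 12\right)\right) - \frac{261}{2} = \left(860 + 5 \cdot 17\right) - \frac{261}{2} = \left(860 + 85\right) - \frac{261}{2} = 945 - \frac{261}{2} = \frac{1629}{2}$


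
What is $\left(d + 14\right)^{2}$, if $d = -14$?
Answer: $0$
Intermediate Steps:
$\left(d + 14\right)^{2} = \left(-14 + 14\right)^{2} = 0^{2} = 0$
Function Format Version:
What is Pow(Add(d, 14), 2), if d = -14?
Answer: 0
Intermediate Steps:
Pow(Add(d, 14), 2) = Pow(Add(-14, 14), 2) = Pow(0, 2) = 0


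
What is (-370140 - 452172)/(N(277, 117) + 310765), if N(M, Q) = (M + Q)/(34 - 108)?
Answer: -7606386/2874527 ≈ -2.6461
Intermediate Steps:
N(M, Q) = -M/74 - Q/74 (N(M, Q) = (M + Q)/(-74) = (M + Q)*(-1/74) = -M/74 - Q/74)
(-370140 - 452172)/(N(277, 117) + 310765) = (-370140 - 452172)/((-1/74*277 - 1/74*117) + 310765) = -822312/((-277/74 - 117/74) + 310765) = -822312/(-197/37 + 310765) = -822312/11498108/37 = -822312*37/11498108 = -7606386/2874527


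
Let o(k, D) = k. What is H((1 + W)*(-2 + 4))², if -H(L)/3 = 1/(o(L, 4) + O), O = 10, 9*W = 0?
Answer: 1/16 ≈ 0.062500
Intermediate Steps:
W = 0 (W = (⅑)*0 = 0)
H(L) = -3/(10 + L) (H(L) = -3/(L + 10) = -3/(10 + L))
H((1 + W)*(-2 + 4))² = (-3/(10 + (1 + 0)*(-2 + 4)))² = (-3/(10 + 1*2))² = (-3/(10 + 2))² = (-3/12)² = (-3*1/12)² = (-¼)² = 1/16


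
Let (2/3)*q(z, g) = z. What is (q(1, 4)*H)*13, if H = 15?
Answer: 585/2 ≈ 292.50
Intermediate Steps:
q(z, g) = 3*z/2
(q(1, 4)*H)*13 = (((3/2)*1)*15)*13 = ((3/2)*15)*13 = (45/2)*13 = 585/2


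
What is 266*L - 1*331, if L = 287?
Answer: 76011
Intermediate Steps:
266*L - 1*331 = 266*287 - 1*331 = 76342 - 331 = 76011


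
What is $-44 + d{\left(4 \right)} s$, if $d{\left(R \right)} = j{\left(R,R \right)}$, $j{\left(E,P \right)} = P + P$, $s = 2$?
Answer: $-28$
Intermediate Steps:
$j{\left(E,P \right)} = 2 P$
$d{\left(R \right)} = 2 R$
$-44 + d{\left(4 \right)} s = -44 + 2 \cdot 4 \cdot 2 = -44 + 8 \cdot 2 = -44 + 16 = -28$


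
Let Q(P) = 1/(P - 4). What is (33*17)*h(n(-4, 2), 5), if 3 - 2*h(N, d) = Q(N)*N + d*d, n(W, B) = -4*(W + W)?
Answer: -45441/7 ≈ -6491.6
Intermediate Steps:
n(W, B) = -8*W
Q(P) = 1/(-4 + P)
h(N, d) = 3/2 - d²/2 - N/(2*(-4 + N)) (h(N, d) = 3/2 - (N/(-4 + N) + d*d)/2 = 3/2 - (N/(-4 + N) + d²)/2 = 3/2 - (d² + N/(-4 + N))/2 = 3/2 + (-d²/2 - N/(2*(-4 + N))) = 3/2 - d²/2 - N/(2*(-4 + N)))
(33*17)*h(n(-4, 2), 5) = (33*17)*((-(-8)*(-4) + (-4 - 8*(-4))*(3 - 1*5²))/(2*(-4 - 8*(-4)))) = 561*((-1*32 + (-4 + 32)*(3 - 1*25))/(2*(-4 + 32))) = 561*((½)*(-32 + 28*(3 - 25))/28) = 561*((½)*(1/28)*(-32 + 28*(-22))) = 561*((½)*(1/28)*(-32 - 616)) = 561*((½)*(1/28)*(-648)) = 561*(-81/7) = -45441/7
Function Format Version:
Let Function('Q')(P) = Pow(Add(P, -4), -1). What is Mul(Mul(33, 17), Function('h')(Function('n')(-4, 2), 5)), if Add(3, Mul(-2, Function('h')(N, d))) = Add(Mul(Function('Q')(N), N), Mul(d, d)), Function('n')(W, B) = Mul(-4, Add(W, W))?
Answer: Rational(-45441, 7) ≈ -6491.6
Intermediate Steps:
Function('n')(W, B) = Mul(-8, W) (Function('n')(W, B) = Mul(-4, Mul(2, W)) = Mul(-8, W))
Function('Q')(P) = Pow(Add(-4, P), -1)
Function('h')(N, d) = Add(Rational(3, 2), Mul(Rational(-1, 2), Pow(d, 2)), Mul(Rational(-1, 2), N, Pow(Add(-4, N), -1))) (Function('h')(N, d) = Add(Rational(3, 2), Mul(Rational(-1, 2), Add(Mul(Pow(Add(-4, N), -1), N), Mul(d, d)))) = Add(Rational(3, 2), Mul(Rational(-1, 2), Add(Mul(N, Pow(Add(-4, N), -1)), Pow(d, 2)))) = Add(Rational(3, 2), Mul(Rational(-1, 2), Add(Pow(d, 2), Mul(N, Pow(Add(-4, N), -1))))) = Add(Rational(3, 2), Add(Mul(Rational(-1, 2), Pow(d, 2)), Mul(Rational(-1, 2), N, Pow(Add(-4, N), -1)))) = Add(Rational(3, 2), Mul(Rational(-1, 2), Pow(d, 2)), Mul(Rational(-1, 2), N, Pow(Add(-4, N), -1))))
Mul(Mul(33, 17), Function('h')(Function('n')(-4, 2), 5)) = Mul(Mul(33, 17), Mul(Rational(1, 2), Pow(Add(-4, Mul(-8, -4)), -1), Add(Mul(-1, Mul(-8, -4)), Mul(Add(-4, Mul(-8, -4)), Add(3, Mul(-1, Pow(5, 2))))))) = Mul(561, Mul(Rational(1, 2), Pow(Add(-4, 32), -1), Add(Mul(-1, 32), Mul(Add(-4, 32), Add(3, Mul(-1, 25)))))) = Mul(561, Mul(Rational(1, 2), Pow(28, -1), Add(-32, Mul(28, Add(3, -25))))) = Mul(561, Mul(Rational(1, 2), Rational(1, 28), Add(-32, Mul(28, -22)))) = Mul(561, Mul(Rational(1, 2), Rational(1, 28), Add(-32, -616))) = Mul(561, Mul(Rational(1, 2), Rational(1, 28), -648)) = Mul(561, Rational(-81, 7)) = Rational(-45441, 7)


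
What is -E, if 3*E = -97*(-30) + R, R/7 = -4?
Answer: -2882/3 ≈ -960.67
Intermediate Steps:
R = -28 (R = 7*(-4) = -28)
E = 2882/3 (E = (-97*(-30) - 28)/3 = (2910 - 28)/3 = (⅓)*2882 = 2882/3 ≈ 960.67)
-E = -1*2882/3 = -2882/3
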